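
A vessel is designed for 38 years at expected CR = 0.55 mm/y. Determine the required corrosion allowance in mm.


Corrosion allowance = CR × design life
CA = 0.55 * 38 = 20.9 mm

20.9 mm


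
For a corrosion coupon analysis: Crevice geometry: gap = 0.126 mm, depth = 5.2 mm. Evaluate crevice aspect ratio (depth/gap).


Aspect ratio = depth / gap
Ratio = 5.2 / 0.126 = 41.3

41.3


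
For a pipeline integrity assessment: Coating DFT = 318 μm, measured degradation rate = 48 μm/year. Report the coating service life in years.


Service life = thickness / degradation rate
Life = 318 / 48 = 6.6 years

6.6 years


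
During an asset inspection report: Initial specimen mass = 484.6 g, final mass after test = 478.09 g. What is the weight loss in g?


Weight loss = initial − final
WL = 484.6 − 478.09 = 6.51 g

6.51 g


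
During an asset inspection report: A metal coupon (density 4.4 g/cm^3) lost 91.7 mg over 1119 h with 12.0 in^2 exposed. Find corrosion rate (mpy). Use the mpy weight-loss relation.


Apply the mpy weight-loss relation: CR = 534 * W / (D * A * T)
Numerator: 534 * 91.7 = 48967.8
Denominator: 4.4 * 12.0 * 1119 = 59083.2
CR = 48967.8 / 59083.2 = 0.8288 mpy

0.8288 mpy


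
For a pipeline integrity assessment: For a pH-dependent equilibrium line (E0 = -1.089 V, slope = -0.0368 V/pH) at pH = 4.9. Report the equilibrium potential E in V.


Apply the Pourbaix line equation: E = E0 + slope*pH
E = -1.089 + (-0.0368)*4.9 = -1.089 + (-0.18032) = -1.26932 V
Rounded to 3 decimal places: E = -1.269 V

-1.269 V


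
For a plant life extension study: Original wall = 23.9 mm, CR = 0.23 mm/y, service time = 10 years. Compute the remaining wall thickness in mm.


Remaining wall = original − CR × time
t = 23.9 − 0.23*10 = 23.9 − 2.3 = 21.6 mm

21.6 mm


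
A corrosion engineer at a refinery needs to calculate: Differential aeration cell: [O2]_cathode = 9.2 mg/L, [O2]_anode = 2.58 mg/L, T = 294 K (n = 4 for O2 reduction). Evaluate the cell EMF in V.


Apply the Nernst concentration-cell relation: E = (RT/nF)*ln(C_cathode/C_anode)
RT/nF = 8.314*294/(4*96485) = 0.00633341 V
ln(9.2/2.58) = 1.27141
E = 0.00633341 * 1.27141 = 0.00805 V

0.00805 V


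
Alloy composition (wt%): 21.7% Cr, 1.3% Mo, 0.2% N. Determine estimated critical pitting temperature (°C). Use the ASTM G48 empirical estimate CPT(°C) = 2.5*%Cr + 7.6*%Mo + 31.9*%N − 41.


Apply the ASTM G48 empirical CPT estimate: CPT(°C) = 2.5*%Cr + 7.6*%Mo + 31.9*%N − 41
2.5*21.7 = 54.25; 7.6*1.3 = 9.88; 31.9*0.2 = 6.38
CPT = 54.25 + 9.88 + 6.38 − 41 = 29.51 °C
Rounded to 0.1 °C: CPT ≈ 29.5 °C

29.5 °C


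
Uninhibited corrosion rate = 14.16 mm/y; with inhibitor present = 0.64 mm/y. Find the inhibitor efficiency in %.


Apply the inhibitor-efficiency definition: IE = (CR_blank − CR_inh)/CR_blank × 100
IE = (14.16 − 0.64) / 14.16 × 100
IE = 13.52 / 14.16 × 100 = 95.5 %

95.5 %


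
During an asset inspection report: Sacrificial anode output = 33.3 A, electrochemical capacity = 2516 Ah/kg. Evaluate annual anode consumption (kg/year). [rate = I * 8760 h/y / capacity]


Annual consumption = current * hours per year / capacity
Rate = 33.3 * 8760 / 2516 = 115.9 kg/year

115.9 kg/year


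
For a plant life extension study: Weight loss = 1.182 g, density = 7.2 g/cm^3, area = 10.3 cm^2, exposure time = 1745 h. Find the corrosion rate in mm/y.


Apply the mm/y weight-loss relation: CR = 87600 * W / (D * A * T)
Numerator: 87600 * 1.182 = 103543.2
Denominator: 7.2 * 10.3 * 1745 = 129409.2
CR = 103543.2 / 129409.2 = 0.8001 mm/y

0.8001 mm/y


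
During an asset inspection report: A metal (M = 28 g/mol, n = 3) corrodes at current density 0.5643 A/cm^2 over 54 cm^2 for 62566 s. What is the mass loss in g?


Apply Faraday's law: m = i*A*t*M / (n*F)
Total charge passed Q = i*A*t = 0.5643*54*62566 = 1906523.6652 C
m = Q*M/(n*F) = 1906523.6652*28/(3*96485) = 184.4247 g

184.4247 g


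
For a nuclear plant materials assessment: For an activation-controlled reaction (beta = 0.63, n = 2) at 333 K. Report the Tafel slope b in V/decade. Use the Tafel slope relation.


Apply the Tafel slope relation: b = 2.303*R*T/(beta*n*F)
Numerator: 2.303 * 8.314 * 333 = 6376.0
Denominator: 0.63 * 2 * 96485 = 121571.1
b = 6376.0 / 121571.1 = 0.0524 V/decade

0.0524 V/decade


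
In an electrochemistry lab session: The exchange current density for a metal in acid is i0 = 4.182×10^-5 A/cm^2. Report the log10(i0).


i0 = 4.182×10^-5 A/cm^2
log10(i0) = -4.379

-4.379


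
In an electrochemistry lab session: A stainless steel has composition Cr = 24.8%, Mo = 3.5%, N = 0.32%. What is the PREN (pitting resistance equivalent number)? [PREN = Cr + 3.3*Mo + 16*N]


Apply the PREN formula: PREN = Cr + 3.3*Mo + 16*N
PREN = 24.8 + 3.3*3.5 + 16*0.32
PREN = 24.8 + 11.55 + 5.12 = 41.47

41.47


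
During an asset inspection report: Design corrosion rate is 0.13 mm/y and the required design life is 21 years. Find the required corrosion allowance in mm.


Corrosion allowance = CR × design life
CA = 0.13 * 21 = 2.73 mm

2.73 mm


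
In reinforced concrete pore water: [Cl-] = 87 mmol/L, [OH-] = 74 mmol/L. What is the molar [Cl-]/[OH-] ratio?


Threshold parameter = [Cl-] / [OH-] (molar basis; both in mmol/L, so units cancel)
Ratio = 87 / 74 = 1.18

1.18


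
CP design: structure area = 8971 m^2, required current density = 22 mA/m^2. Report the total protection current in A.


I = area * current density, then convert mA → A (÷1000)
I = 8971 * 22 / 1000 = 197.36 A

197.36 A


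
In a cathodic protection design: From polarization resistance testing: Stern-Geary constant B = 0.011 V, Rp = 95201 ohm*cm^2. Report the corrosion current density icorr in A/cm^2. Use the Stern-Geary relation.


Apply the Stern-Geary relation: icorr = B / Rp
icorr = 0.011 / 95201 = 1.155×10^-7 A/cm^2

1.155×10^-7 A/cm^2


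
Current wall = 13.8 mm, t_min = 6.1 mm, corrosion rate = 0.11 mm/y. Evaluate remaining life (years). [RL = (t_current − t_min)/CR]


Apply the remaining-life relation: RL = (t_current − t_min) / CR
RL = (13.8 − 6.1) / 0.11 = 7.7 / 0.11 = 70.0 years

70.0 years


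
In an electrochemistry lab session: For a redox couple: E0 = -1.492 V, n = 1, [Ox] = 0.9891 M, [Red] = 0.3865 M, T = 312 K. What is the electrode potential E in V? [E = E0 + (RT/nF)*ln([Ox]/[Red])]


Apply the Nernst equation: E = E0 + (RT/nF)*ln([Ox]/[Red])
Step 1: RT/nF = 8.314*312/(1*96485) = 0.02688468 V
Step 2: [Ox]/[Red] = 0.9891/0.3865 = 2.55912
Step 3: ln(2.55912) = 0.939663
Step 4: correction = 0.02688468 * 0.939663 = 0.025 V
E = -1.492 + 0.025 = -1.467 V

-1.467 V


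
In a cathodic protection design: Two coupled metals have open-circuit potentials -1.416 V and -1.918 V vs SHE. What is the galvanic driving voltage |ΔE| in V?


Driving voltage is the absolute potential difference.
|ΔE| = |-1.416 − (-1.918)| = 0.502 V

0.502 V


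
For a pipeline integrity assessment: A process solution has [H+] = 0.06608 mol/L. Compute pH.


pH = −log10[H+]
pH = −log10(0.06608) = 1.18

1.18


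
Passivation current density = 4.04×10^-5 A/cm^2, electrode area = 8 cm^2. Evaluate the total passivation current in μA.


I = i_pass * A, then convert A → μA (×10^6)
I = 4.04×10^-5 * 8 * 10^6 = 323.2 μA

323.2 μA


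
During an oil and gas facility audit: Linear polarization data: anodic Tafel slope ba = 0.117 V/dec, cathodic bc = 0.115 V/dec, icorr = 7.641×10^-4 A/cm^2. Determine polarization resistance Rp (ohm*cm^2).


Apply the Stern-Geary equation: Rp = ba*bc / (2.303*icorr*(ba+bc))
ba*bc = 0.117*0.115 = 0.013455
ba+bc = 0.232; 2.303*icorr*(ba+bc) = 2.303*7.641×10^-4*0.232 = 4.0825557×10^-4
Rp = 0.013455 / 4.0825557×10^-4 = 33.0 ohm*cm^2

33.0 ohm*cm^2


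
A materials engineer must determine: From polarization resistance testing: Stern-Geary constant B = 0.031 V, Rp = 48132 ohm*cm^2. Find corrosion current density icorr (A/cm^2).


Apply the Stern-Geary relation: icorr = B / Rp
icorr = 0.031 / 48132 = 6.441×10^-7 A/cm^2

6.441×10^-7 A/cm^2


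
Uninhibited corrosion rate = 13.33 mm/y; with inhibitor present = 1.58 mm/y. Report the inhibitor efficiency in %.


Apply the inhibitor-efficiency definition: IE = (CR_blank − CR_inh)/CR_blank × 100
IE = (13.33 − 1.58) / 13.33 × 100
IE = 11.75 / 13.33 × 100 = 88.1 %

88.1 %


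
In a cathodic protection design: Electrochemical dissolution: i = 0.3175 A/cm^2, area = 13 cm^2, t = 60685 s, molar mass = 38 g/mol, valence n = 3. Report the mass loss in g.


Apply Faraday's law: m = i*A*t*M / (n*F)
Total charge passed Q = i*A*t = 0.3175*13*60685 = 250477.3375 C
m = Q*M/(n*F) = 250477.3375*38/(3*96485) = 32.883 g

32.883 g


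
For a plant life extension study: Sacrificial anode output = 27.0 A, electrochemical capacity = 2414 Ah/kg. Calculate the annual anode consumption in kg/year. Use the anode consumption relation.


Annual consumption = current * hours per year / capacity
Rate = 27.0 * 8760 / 2414 = 98.0 kg/year

98.0 kg/year


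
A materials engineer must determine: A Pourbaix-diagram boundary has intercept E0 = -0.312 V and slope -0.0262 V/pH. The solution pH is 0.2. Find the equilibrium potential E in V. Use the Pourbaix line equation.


Apply the Pourbaix line equation: E = E0 + slope*pH
E = -0.312 + (-0.0262)*0.2 = -0.312 + (-0.00524) = -0.31724 V
Rounded to 4 decimal places: E = -0.3172 V

-0.3172 V


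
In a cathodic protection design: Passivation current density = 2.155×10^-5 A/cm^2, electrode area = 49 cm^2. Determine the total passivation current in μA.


I = i_pass * A, then convert A → μA (×10^6)
I = 2.155×10^-5 * 49 * 10^6 = 1055.95 μA

1055.95 μA


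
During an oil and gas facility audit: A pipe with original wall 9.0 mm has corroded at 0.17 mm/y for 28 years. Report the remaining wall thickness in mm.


Remaining wall = original − CR × time
t = 9.0 − 0.17*28 = 9.0 − 4.76 = 4.24 mm

4.24 mm


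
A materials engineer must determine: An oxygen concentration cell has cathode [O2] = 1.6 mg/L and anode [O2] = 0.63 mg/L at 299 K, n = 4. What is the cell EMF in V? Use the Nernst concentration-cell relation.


Apply the Nernst concentration-cell relation: E = (RT/nF)*ln(C_cathode/C_anode)
RT/nF = 8.314*299/(4*96485) = 0.00644112 V
ln(1.6/0.63) = 0.93204
E = 0.00644112 * 0.93204 = 0.006 V

0.006 V


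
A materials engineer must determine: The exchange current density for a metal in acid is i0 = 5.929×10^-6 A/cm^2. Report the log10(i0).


i0 = 5.929×10^-6 A/cm^2
log10(i0) = -5.227

-5.227


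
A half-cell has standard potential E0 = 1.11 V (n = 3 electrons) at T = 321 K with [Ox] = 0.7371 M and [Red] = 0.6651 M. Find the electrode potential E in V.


Apply the Nernst equation: E = E0 + (RT/nF)*ln([Ox]/[Red])
Step 1: RT/nF = 8.314*321/(3*96485) = 0.00922007 V
Step 2: [Ox]/[Red] = 0.7371/0.6651 = 1.108254
Step 3: ln(1.108254) = 0.102786
Step 4: correction = 0.00922007 * 0.102786 = 0.001 V
E = 1.11 + 0.001 = 1.111 V

1.111 V


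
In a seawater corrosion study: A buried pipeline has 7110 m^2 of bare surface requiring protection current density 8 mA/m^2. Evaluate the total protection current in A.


I = area * current density, then convert mA → A (÷1000)
I = 7110 * 8 / 1000 = 56.88 A

56.88 A


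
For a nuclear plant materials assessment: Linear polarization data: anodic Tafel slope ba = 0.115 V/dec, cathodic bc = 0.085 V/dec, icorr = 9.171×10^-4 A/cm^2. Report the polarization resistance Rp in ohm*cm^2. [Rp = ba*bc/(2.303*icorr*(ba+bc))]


Apply the Stern-Geary equation: Rp = ba*bc / (2.303*icorr*(ba+bc))
ba*bc = 0.115*0.085 = 0.009775
ba+bc = 0.2; 2.303*icorr*(ba+bc) = 2.303*9.171×10^-4*0.2 = 4.2241626×10^-4
Rp = 0.009775 / 4.2241626×10^-4 = 23.1 ohm*cm^2

23.1 ohm*cm^2


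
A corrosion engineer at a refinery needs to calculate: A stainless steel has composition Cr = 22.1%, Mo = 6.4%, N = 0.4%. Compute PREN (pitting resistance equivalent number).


Apply the PREN formula: PREN = Cr + 3.3*Mo + 16*N
PREN = 22.1 + 3.3*6.4 + 16*0.4
PREN = 22.1 + 21.12 + 6.4 = 49.62

49.62


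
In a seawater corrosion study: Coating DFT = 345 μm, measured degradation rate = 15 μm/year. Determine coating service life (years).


Service life = thickness / degradation rate
Life = 345 / 15 = 23.0 years

23.0 years


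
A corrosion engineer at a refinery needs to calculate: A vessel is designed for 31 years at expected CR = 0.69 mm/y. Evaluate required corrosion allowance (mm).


Corrosion allowance = CR × design life
CA = 0.69 * 31 = 21.39 mm

21.39 mm


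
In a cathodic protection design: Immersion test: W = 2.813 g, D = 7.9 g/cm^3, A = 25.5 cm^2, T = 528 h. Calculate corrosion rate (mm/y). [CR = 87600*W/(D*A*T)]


Apply the mm/y weight-loss relation: CR = 87600 * W / (D * A * T)
Numerator: 87600 * 2.813 = 246418.8
Denominator: 7.9 * 25.5 * 528 = 106365.6
CR = 246418.8 / 106365.6 = 2.316715 mm/y

2.316715 mm/y


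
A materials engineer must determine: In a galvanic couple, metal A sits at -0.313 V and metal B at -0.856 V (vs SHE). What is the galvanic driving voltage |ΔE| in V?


Driving voltage is the absolute potential difference.
|ΔE| = |-0.313 − (-0.856)| = 0.543 V

0.543 V


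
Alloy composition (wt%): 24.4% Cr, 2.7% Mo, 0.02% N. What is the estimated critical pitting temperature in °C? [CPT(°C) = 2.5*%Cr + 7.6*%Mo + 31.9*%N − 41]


Apply the ASTM G48 empirical CPT estimate: CPT(°C) = 2.5*%Cr + 7.6*%Mo + 31.9*%N − 41
2.5*24.4 = 61; 7.6*2.7 = 20.52; 31.9*0.02 = 0.638
CPT = 61 + 20.52 + 0.638 − 41 = 41.158 °C
Rounded to 0.1 °C: CPT ≈ 41.2 °C

41.2 °C


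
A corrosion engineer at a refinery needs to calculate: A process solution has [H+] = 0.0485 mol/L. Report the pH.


pH = −log10[H+]
pH = −log10(0.0485) = 1.31

1.31


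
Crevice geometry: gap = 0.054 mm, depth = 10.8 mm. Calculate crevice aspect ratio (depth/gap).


Aspect ratio = depth / gap
Ratio = 10.8 / 0.054 = 200.0

200.0


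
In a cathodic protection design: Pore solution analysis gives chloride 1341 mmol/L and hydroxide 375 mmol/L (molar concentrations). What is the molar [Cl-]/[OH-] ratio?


Threshold parameter = [Cl-] / [OH-] (molar basis; both in mmol/L, so units cancel)
Ratio = 1341 / 375 = 3.58

3.58


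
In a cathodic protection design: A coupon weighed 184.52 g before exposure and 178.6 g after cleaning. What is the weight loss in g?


Weight loss = initial − final
WL = 184.52 − 178.6 = 5.92 g

5.92 g


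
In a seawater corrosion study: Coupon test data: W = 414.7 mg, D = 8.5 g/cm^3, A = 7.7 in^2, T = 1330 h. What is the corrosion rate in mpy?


Apply the mpy weight-loss relation: CR = 534 * W / (D * A * T)
Numerator: 534 * 414.7 = 221449.8
Denominator: 8.5 * 7.7 * 1330 = 87048.5
CR = 221449.8 / 87048.5 = 2.544 mpy

2.544 mpy


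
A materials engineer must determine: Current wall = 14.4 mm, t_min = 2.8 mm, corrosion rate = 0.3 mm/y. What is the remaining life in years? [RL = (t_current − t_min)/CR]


Apply the remaining-life relation: RL = (t_current − t_min) / CR
RL = (14.4 − 2.8) / 0.3 = 11.6 / 0.3 = 38.7 years

38.7 years


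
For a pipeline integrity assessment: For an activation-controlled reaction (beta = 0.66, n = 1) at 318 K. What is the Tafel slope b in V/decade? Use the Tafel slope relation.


Apply the Tafel slope relation: b = 2.303*R*T/(beta*n*F)
Numerator: 2.303 * 8.314 * 318 = 6088.79
Denominator: 0.66 * 1 * 96485 = 63680.1
b = 6088.79 / 63680.1 = 0.096 V/decade

0.096 V/decade


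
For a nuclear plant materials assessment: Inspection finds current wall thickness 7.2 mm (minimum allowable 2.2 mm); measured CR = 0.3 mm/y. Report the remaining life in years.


Apply the remaining-life relation: RL = (t_current − t_min) / CR
RL = (7.2 − 2.2) / 0.3 = 5.0 / 0.3 = 16.7 years

16.7 years


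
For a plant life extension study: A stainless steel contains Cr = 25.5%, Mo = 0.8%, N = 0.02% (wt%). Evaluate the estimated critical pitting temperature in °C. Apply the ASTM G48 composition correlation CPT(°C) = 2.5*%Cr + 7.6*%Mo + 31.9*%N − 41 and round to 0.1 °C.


Apply the ASTM G48 empirical CPT estimate: CPT(°C) = 2.5*%Cr + 7.6*%Mo + 31.9*%N − 41
2.5*25.5 = 63.75; 7.6*0.8 = 6.08; 31.9*0.02 = 0.638
CPT = 63.75 + 6.08 + 0.638 − 41 = 29.468 °C
Rounded to 0.1 °C: CPT ≈ 29.5 °C

29.5 °C


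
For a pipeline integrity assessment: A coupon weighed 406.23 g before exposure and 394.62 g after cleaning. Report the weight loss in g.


Weight loss = initial − final
WL = 406.23 − 394.62 = 11.61 g

11.61 g


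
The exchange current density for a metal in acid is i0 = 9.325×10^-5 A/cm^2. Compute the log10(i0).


i0 = 9.325×10^-5 A/cm^2
log10(i0) = -4.03

-4.03


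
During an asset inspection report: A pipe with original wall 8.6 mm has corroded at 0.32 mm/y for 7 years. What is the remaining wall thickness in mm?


Remaining wall = original − CR × time
t = 8.6 − 0.32*7 = 8.6 − 2.24 = 6.36 mm

6.36 mm


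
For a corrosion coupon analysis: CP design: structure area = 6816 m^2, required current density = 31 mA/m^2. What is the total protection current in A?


I = area * current density, then convert mA → A (÷1000)
I = 6816 * 31 / 1000 = 211.3 A

211.3 A


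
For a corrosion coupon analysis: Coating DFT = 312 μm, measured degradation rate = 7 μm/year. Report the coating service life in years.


Service life = thickness / degradation rate
Life = 312 / 7 = 44.6 years

44.6 years


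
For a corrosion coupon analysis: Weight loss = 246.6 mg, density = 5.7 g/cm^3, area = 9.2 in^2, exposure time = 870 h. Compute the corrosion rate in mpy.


Apply the mpy weight-loss relation: CR = 534 * W / (D * A * T)
Numerator: 534 * 246.6 = 131684.4
Denominator: 5.7 * 9.2 * 870 = 45622.8
CR = 131684.4 / 45622.8 = 2.8864 mpy

2.8864 mpy


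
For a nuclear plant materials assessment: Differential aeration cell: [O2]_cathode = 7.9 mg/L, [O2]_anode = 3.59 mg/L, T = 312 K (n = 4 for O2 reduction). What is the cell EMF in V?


Apply the Nernst concentration-cell relation: E = (RT/nF)*ln(C_cathode/C_anode)
RT/nF = 8.314*312/(4*96485) = 0.00672117 V
ln(7.9/3.59) = 0.78871
E = 0.00672117 * 0.78871 = 0.0053 V

0.0053 V


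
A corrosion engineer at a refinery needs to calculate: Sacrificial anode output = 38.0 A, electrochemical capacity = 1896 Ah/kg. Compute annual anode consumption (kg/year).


Annual consumption = current * hours per year / capacity
Rate = 38.0 * 8760 / 1896 = 175.6 kg/year

175.6 kg/year


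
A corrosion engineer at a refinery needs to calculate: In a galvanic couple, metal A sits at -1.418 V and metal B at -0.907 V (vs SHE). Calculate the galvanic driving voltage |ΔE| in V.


Driving voltage is the absolute potential difference.
|ΔE| = |-1.418 − (-0.907)| = 0.511 V

0.511 V


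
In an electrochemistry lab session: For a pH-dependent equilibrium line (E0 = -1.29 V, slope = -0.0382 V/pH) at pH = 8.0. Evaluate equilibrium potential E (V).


Apply the Pourbaix line equation: E = E0 + slope*pH
E = -1.29 + (-0.0382)*8.0 = -1.29 + (-0.3056) = -1.5956 V
Rounded to 4 decimal places: E = -1.5956 V

-1.5956 V


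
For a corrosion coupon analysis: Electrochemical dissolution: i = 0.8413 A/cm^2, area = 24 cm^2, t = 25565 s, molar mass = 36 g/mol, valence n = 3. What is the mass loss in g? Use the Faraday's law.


Apply Faraday's law: m = i*A*t*M / (n*F)
Total charge passed Q = i*A*t = 0.8413*24*25565 = 516188.028 C
m = Q*M/(n*F) = 516188.028*36/(3*96485) = 64.19916 g

64.19916 g


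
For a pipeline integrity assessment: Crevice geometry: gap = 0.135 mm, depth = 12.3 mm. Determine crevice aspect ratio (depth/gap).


Aspect ratio = depth / gap
Ratio = 12.3 / 0.135 = 91.1

91.1


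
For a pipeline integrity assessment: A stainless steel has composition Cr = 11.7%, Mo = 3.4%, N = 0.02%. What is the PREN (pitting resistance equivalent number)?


Apply the PREN formula: PREN = Cr + 3.3*Mo + 16*N
PREN = 11.7 + 3.3*3.4 + 16*0.02
PREN = 11.7 + 11.22 + 0.32 = 23.24

23.24


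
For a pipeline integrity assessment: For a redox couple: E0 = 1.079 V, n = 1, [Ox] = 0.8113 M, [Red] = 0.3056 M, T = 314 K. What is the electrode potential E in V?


Apply the Nernst equation: E = E0 + (RT/nF)*ln([Ox]/[Red])
Step 1: RT/nF = 8.314*314/(1*96485) = 0.02705701 V
Step 2: [Ox]/[Red] = 0.8113/0.3056 = 2.654777
Step 3: ln(2.654777) = 0.976361
Step 4: correction = 0.02705701 * 0.976361 = 0.026 V
E = 1.079 + 0.026 = 1.105 V

1.105 V


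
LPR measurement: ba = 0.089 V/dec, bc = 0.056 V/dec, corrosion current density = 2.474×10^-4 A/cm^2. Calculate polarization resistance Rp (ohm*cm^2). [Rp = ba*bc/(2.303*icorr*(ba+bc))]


Apply the Stern-Geary equation: Rp = ba*bc / (2.303*icorr*(ba+bc))
ba*bc = 0.089*0.056 = 0.004984
ba+bc = 0.145; 2.303*icorr*(ba+bc) = 2.303*2.474×10^-4*0.145 = 8.2615519×10^-5
Rp = 0.004984 / 8.2615519×10^-5 = 60.3 ohm*cm^2

60.3 ohm*cm^2


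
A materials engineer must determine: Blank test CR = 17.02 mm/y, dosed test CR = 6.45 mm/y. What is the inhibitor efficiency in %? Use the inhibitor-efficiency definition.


Apply the inhibitor-efficiency definition: IE = (CR_blank − CR_inh)/CR_blank × 100
IE = (17.02 − 6.45) / 17.02 × 100
IE = 10.57 / 17.02 × 100 = 62.1 %

62.1 %


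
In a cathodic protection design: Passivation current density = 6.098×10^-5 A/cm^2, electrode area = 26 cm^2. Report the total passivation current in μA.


I = i_pass * A, then convert A → μA (×10^6)
I = 6.098×10^-5 * 26 * 10^6 = 1585.48 μA

1585.48 μA


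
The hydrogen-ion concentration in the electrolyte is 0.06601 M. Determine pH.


pH = −log10[H+]
pH = −log10(0.06601) = 1.18

1.18


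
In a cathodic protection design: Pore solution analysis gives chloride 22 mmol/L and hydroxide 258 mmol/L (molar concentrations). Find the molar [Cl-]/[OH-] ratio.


Threshold parameter = [Cl-] / [OH-] (molar basis; both in mmol/L, so units cancel)
Ratio = 22 / 258 = 0.09

0.09


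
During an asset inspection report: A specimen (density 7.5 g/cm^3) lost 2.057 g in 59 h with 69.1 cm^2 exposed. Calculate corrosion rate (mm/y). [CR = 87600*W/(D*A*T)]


Apply the mm/y weight-loss relation: CR = 87600 * W / (D * A * T)
Numerator: 87600 * 2.057 = 180193.2
Denominator: 7.5 * 69.1 * 59 = 30576.75
CR = 180193.2 / 30576.75 = 5.893144 mm/y

5.893144 mm/y


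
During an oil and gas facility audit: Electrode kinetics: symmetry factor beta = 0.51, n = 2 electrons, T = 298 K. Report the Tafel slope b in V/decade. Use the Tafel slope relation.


Apply the Tafel slope relation: b = 2.303*R*T/(beta*n*F)
Numerator: 2.303 * 8.314 * 298 = 5705.85
Denominator: 0.51 * 2 * 96485 = 98414.7
b = 5705.85 / 98414.7 = 0.058 V/decade

0.058 V/decade


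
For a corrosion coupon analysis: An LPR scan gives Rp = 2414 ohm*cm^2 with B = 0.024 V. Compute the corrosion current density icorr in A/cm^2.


Apply the Stern-Geary relation: icorr = B / Rp
icorr = 0.024 / 2414 = 9.942×10^-6 A/cm^2

9.942×10^-6 A/cm^2


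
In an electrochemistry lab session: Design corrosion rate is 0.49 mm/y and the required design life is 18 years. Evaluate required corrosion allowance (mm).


Corrosion allowance = CR × design life
CA = 0.49 * 18 = 8.82 mm

8.82 mm


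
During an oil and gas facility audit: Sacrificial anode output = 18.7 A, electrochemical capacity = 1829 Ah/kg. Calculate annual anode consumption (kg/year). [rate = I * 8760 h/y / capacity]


Annual consumption = current * hours per year / capacity
Rate = 18.7 * 8760 / 1829 = 89.6 kg/year

89.6 kg/year


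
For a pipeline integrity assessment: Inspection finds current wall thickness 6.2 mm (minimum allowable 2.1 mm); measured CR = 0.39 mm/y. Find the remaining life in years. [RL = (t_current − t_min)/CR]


Apply the remaining-life relation: RL = (t_current − t_min) / CR
RL = (6.2 − 2.1) / 0.39 = 4.1 / 0.39 = 10.5 years

10.5 years


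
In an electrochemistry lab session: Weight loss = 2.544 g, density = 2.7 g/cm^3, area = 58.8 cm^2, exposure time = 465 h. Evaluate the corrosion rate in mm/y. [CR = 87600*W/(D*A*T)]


Apply the mm/y weight-loss relation: CR = 87600 * W / (D * A * T)
Numerator: 87600 * 2.544 = 222854.4
Denominator: 2.7 * 58.8 * 465 = 73823.4
CR = 222854.4 / 73823.4 = 3.0188 mm/y

3.0188 mm/y


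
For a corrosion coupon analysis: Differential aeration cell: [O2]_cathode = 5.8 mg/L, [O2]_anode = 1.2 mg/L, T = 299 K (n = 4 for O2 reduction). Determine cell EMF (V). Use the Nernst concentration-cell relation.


Apply the Nernst concentration-cell relation: E = (RT/nF)*ln(C_cathode/C_anode)
RT/nF = 8.314*299/(4*96485) = 0.00644112 V
ln(5.8/1.2) = 1.57554
E = 0.00644112 * 1.57554 = 0.01015 V

0.01015 V


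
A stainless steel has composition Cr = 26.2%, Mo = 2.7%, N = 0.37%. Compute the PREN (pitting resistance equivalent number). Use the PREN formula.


Apply the PREN formula: PREN = Cr + 3.3*Mo + 16*N
PREN = 26.2 + 3.3*2.7 + 16*0.37
PREN = 26.2 + 8.91 + 5.92 = 41.03

41.03


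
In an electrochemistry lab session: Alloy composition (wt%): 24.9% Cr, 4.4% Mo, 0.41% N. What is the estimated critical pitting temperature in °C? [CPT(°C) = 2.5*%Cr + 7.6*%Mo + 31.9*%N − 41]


Apply the ASTM G48 empirical CPT estimate: CPT(°C) = 2.5*%Cr + 7.6*%Mo + 31.9*%N − 41
2.5*24.9 = 62.25; 7.6*4.4 = 33.44; 31.9*0.41 = 13.079
CPT = 62.25 + 33.44 + 13.079 − 41 = 67.769 °C
Rounded to 0.1 °C: CPT ≈ 67.8 °C

67.8 °C


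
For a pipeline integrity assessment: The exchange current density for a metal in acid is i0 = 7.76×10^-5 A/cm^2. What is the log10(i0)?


i0 = 7.76×10^-5 A/cm^2
log10(i0) = -4.11

-4.11


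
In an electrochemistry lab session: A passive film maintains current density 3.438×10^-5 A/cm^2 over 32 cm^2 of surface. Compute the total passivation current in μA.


I = i_pass * A, then convert A → μA (×10^6)
I = 3.438×10^-5 * 32 * 10^6 = 1100.16 μA

1100.16 μA


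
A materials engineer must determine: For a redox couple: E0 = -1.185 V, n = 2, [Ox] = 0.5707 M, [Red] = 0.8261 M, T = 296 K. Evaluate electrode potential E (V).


Apply the Nernst equation: E = E0 + (RT/nF)*ln([Ox]/[Red])
Step 1: RT/nF = 8.314*296/(2*96485) = 0.01275299 V
Step 2: [Ox]/[Red] = 0.5707/0.8261 = 0.690836
Step 3: ln(0.690836) = -0.369853
Step 4: correction = 0.01275299 * -0.369853 = -0.0047 V
E = -1.185 + -0.0047 = -1.1897 V

-1.1897 V


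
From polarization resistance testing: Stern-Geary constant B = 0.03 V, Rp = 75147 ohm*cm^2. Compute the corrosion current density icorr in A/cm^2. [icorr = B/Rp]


Apply the Stern-Geary relation: icorr = B / Rp
icorr = 0.03 / 75147 = 3.992×10^-7 A/cm^2

3.992×10^-7 A/cm^2


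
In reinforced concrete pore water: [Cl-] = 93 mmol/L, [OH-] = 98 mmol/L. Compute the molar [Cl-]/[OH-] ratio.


Threshold parameter = [Cl-] / [OH-] (molar basis; both in mmol/L, so units cancel)
Ratio = 93 / 98 = 0.95

0.95


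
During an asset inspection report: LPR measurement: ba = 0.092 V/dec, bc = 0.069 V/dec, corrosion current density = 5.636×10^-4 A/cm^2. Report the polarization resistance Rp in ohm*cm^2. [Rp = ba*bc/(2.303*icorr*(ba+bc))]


Apply the Stern-Geary equation: Rp = ba*bc / (2.303*icorr*(ba+bc))
ba*bc = 0.092*0.069 = 0.006348
ba+bc = 0.161; 2.303*icorr*(ba+bc) = 2.303*5.636×10^-4*0.161 = 2.089733×10^-4
Rp = 0.006348 / 2.089733×10^-4 = 30.38 ohm*cm^2

30.38 ohm*cm^2


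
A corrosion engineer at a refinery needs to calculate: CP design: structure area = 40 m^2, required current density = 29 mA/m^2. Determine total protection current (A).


I = area * current density, then convert mA → A (÷1000)
I = 40 * 29 / 1000 = 1.16 A

1.16 A


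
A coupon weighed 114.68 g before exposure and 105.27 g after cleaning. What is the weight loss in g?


Weight loss = initial − final
WL = 114.68 − 105.27 = 9.41 g

9.41 g


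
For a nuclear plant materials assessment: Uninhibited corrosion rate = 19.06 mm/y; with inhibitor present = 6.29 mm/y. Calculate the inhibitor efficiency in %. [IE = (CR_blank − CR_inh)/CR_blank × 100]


Apply the inhibitor-efficiency definition: IE = (CR_blank − CR_inh)/CR_blank × 100
IE = (19.06 − 6.29) / 19.06 × 100
IE = 12.77 / 19.06 × 100 = 67.0 %

67.0 %


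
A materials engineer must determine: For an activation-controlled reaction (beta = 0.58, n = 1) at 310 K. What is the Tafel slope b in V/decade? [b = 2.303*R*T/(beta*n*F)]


Apply the Tafel slope relation: b = 2.303*R*T/(beta*n*F)
Numerator: 2.303 * 8.314 * 310 = 5935.61
Denominator: 0.58 * 1 * 96485 = 55961.3
b = 5935.61 / 55961.3 = 0.1061 V/decade

0.1061 V/decade


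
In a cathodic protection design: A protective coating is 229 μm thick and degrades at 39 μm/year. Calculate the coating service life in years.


Service life = thickness / degradation rate
Life = 229 / 39 = 5.9 years

5.9 years


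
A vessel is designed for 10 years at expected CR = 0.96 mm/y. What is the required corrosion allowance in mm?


Corrosion allowance = CR × design life
CA = 0.96 * 10 = 9.6 mm

9.6 mm


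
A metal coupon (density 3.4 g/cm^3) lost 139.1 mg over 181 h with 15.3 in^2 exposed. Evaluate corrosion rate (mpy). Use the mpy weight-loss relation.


Apply the mpy weight-loss relation: CR = 534 * W / (D * A * T)
Numerator: 534 * 139.1 = 74279.4
Denominator: 3.4 * 15.3 * 181 = 9415.62
CR = 74279.4 / 9415.62 = 7.88895 mpy

7.88895 mpy


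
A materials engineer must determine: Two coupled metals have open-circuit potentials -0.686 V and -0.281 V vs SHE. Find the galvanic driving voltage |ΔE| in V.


Driving voltage is the absolute potential difference.
|ΔE| = |-0.686 − (-0.281)| = 0.405 V

0.405 V


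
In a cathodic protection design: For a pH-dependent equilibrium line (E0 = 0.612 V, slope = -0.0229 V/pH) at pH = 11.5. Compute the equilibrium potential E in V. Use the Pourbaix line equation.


Apply the Pourbaix line equation: E = E0 + slope*pH
E = 0.612 + (-0.0229)*11.5 = 0.612 + (-0.26335) = 0.34865 V
Rounded to 4 decimal places: E = 0.3487 V

0.3487 V


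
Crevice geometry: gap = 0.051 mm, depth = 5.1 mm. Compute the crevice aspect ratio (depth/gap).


Aspect ratio = depth / gap
Ratio = 5.1 / 0.051 = 100.0

100.0


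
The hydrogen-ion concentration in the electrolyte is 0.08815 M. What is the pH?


pH = −log10[H+]
pH = −log10(0.08815) = 1.05

1.05


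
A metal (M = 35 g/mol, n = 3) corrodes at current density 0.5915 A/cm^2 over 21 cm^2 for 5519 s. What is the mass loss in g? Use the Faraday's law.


Apply Faraday's law: m = i*A*t*M / (n*F)
Total charge passed Q = i*A*t = 0.5915*21*5519 = 68554.2585 C
m = Q*M/(n*F) = 68554.2585*35/(3*96485) = 8.28937 g

8.28937 g


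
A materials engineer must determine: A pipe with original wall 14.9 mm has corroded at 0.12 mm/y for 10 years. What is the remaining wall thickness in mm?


Remaining wall = original − CR × time
t = 14.9 − 0.12*10 = 14.9 − 1.2 = 13.7 mm

13.7 mm


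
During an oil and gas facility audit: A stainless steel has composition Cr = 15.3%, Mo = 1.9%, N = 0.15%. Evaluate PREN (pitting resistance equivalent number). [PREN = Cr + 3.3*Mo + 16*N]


Apply the PREN formula: PREN = Cr + 3.3*Mo + 16*N
PREN = 15.3 + 3.3*1.9 + 16*0.15
PREN = 15.3 + 6.27 + 2.4 = 23.97

23.97


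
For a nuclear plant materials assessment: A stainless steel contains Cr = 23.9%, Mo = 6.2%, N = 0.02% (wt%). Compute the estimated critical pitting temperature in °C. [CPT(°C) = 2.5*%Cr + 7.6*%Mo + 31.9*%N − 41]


Apply the ASTM G48 empirical CPT estimate: CPT(°C) = 2.5*%Cr + 7.6*%Mo + 31.9*%N − 41
2.5*23.9 = 59.75; 7.6*6.2 = 47.12; 31.9*0.02 = 0.638
CPT = 59.75 + 47.12 + 0.638 − 41 = 66.508 °C
Rounded to 0.1 °C: CPT ≈ 66.5 °C

66.5 °C


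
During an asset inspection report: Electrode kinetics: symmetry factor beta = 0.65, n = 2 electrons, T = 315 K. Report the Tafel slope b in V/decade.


Apply the Tafel slope relation: b = 2.303*R*T/(beta*n*F)
Numerator: 2.303 * 8.314 * 315 = 6031.35
Denominator: 0.65 * 2 * 96485 = 125430.5
b = 6031.35 / 125430.5 = 0.048 V/decade

0.048 V/decade


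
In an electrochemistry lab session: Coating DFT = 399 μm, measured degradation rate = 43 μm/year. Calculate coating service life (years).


Service life = thickness / degradation rate
Life = 399 / 43 = 9.3 years

9.3 years


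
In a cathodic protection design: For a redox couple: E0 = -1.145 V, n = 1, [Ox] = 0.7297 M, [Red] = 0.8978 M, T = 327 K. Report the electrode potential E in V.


Apply the Nernst equation: E = E0 + (RT/nF)*ln([Ox]/[Red])
Step 1: RT/nF = 8.314*327/(1*96485) = 0.02817721 V
Step 2: [Ox]/[Red] = 0.7297/0.8978 = 0.812765
Step 3: ln(0.812765) = -0.207313
Step 4: correction = 0.02817721 * -0.207313 = -0.006 V
E = -1.145 + -0.006 = -1.151 V

-1.151 V


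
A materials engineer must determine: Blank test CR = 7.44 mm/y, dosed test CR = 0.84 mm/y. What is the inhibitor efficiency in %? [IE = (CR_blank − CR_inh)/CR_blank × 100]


Apply the inhibitor-efficiency definition: IE = (CR_blank − CR_inh)/CR_blank × 100
IE = (7.44 − 0.84) / 7.44 × 100
IE = 6.6 / 7.44 × 100 = 88.7 %

88.7 %


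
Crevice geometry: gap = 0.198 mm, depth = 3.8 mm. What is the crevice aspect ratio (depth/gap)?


Aspect ratio = depth / gap
Ratio = 3.8 / 0.198 = 19.2

19.2


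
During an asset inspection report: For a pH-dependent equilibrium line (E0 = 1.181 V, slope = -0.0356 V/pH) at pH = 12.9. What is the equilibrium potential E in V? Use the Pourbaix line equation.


Apply the Pourbaix line equation: E = E0 + slope*pH
E = 1.181 + (-0.0356)*12.9 = 1.181 + (-0.45924) = 0.72176 V
Rounded to 4 decimal places: E = 0.7218 V

0.7218 V


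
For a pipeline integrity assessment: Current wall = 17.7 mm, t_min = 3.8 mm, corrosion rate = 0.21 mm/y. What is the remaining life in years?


Apply the remaining-life relation: RL = (t_current − t_min) / CR
RL = (17.7 − 3.8) / 0.21 = 13.9 / 0.21 = 66.2 years

66.2 years


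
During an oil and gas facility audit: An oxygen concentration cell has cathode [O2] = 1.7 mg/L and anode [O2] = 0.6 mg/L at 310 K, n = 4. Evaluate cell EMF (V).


Apply the Nernst concentration-cell relation: E = (RT/nF)*ln(C_cathode/C_anode)
RT/nF = 8.314*310/(4*96485) = 0.00667808 V
ln(1.7/0.6) = 1.04145
E = 0.00667808 * 1.04145 = 0.00695 V

0.00695 V


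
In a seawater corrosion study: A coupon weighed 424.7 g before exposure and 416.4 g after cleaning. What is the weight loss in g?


Weight loss = initial − final
WL = 424.7 − 416.4 = 8.3 g

8.3 g


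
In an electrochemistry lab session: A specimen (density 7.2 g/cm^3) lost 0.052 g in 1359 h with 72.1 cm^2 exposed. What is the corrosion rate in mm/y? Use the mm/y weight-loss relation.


Apply the mm/y weight-loss relation: CR = 87600 * W / (D * A * T)
Numerator: 87600 * 0.052 = 4555.2
Denominator: 7.2 * 72.1 * 1359 = 705484.08
CR = 4555.2 / 705484.08 = 0.006457 mm/y

0.006457 mm/y


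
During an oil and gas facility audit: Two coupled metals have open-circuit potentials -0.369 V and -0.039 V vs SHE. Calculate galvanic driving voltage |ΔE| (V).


Driving voltage is the absolute potential difference.
|ΔE| = |-0.369 − (-0.039)| = 0.33 V

0.33 V


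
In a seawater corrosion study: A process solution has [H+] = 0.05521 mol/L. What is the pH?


pH = −log10[H+]
pH = −log10(0.05521) = 1.26

1.26


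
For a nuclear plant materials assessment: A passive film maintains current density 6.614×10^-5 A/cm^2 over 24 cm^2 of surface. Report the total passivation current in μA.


I = i_pass * A, then convert A → μA (×10^6)
I = 6.614×10^-5 * 24 * 10^6 = 1587.36 μA

1587.36 μA


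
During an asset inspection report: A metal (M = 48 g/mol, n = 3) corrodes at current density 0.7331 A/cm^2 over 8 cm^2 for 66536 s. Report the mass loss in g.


Apply Faraday's law: m = i*A*t*M / (n*F)
Total charge passed Q = i*A*t = 0.7331*8*66536 = 390220.3328 C
m = Q*M/(n*F) = 390220.3328*48/(3*96485) = 64.7098 g

64.7098 g


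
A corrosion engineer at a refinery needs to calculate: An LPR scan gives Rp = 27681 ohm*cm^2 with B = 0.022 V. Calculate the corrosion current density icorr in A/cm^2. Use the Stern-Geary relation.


Apply the Stern-Geary relation: icorr = B / Rp
icorr = 0.022 / 27681 = 7.948×10^-7 A/cm^2

7.948×10^-7 A/cm^2


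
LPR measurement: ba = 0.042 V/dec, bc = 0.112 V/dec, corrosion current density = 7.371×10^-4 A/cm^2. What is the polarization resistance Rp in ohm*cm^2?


Apply the Stern-Geary equation: Rp = ba*bc / (2.303*icorr*(ba+bc))
ba*bc = 0.042*0.112 = 0.004704
ba+bc = 0.154; 2.303*icorr*(ba+bc) = 2.303*7.371×10^-4*0.154 = 2.6142136×10^-4
Rp = 0.004704 / 2.6142136×10^-4 = 18.0 ohm*cm^2

18.0 ohm*cm^2


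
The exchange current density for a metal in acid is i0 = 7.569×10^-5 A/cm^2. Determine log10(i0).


i0 = 7.569×10^-5 A/cm^2
log10(i0) = -4.121

-4.121


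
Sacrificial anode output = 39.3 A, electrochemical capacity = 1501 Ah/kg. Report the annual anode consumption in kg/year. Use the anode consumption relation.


Annual consumption = current * hours per year / capacity
Rate = 39.3 * 8760 / 1501 = 229.4 kg/year

229.4 kg/year


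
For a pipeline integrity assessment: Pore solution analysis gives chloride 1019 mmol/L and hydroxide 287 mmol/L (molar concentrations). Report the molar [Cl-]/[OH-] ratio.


Threshold parameter = [Cl-] / [OH-] (molar basis; both in mmol/L, so units cancel)
Ratio = 1019 / 287 = 3.55

3.55


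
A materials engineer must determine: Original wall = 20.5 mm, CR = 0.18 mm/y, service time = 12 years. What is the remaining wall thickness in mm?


Remaining wall = original − CR × time
t = 20.5 − 0.18*12 = 20.5 − 2.16 = 18.34 mm

18.34 mm


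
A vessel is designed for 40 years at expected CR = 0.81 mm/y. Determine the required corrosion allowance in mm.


Corrosion allowance = CR × design life
CA = 0.81 * 40 = 32.4 mm

32.4 mm


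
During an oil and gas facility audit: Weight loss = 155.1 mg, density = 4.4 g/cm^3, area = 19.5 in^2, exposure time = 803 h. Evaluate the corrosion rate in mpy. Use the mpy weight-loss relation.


Apply the mpy weight-loss relation: CR = 534 * W / (D * A * T)
Numerator: 534 * 155.1 = 82823.4
Denominator: 4.4 * 19.5 * 803 = 68897.4
CR = 82823.4 / 68897.4 = 1.2021 mpy

1.2021 mpy


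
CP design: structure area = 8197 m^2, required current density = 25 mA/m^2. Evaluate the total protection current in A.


I = area * current density, then convert mA → A (÷1000)
I = 8197 * 25 / 1000 = 204.93 A

204.93 A


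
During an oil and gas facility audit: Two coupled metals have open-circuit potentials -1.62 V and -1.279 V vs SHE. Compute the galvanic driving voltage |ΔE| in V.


Driving voltage is the absolute potential difference.
|ΔE| = |-1.62 − (-1.279)| = 0.341 V

0.341 V


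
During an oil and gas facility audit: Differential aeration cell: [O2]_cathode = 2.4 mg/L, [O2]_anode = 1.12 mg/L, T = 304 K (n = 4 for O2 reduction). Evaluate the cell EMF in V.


Apply the Nernst concentration-cell relation: E = (RT/nF)*ln(C_cathode/C_anode)
RT/nF = 8.314*304/(4*96485) = 0.00654883 V
ln(2.4/1.12) = 0.76214
E = 0.00654883 * 0.76214 = 0.00499 V

0.00499 V


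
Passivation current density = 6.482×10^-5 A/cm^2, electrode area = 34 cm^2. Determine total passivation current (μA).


I = i_pass * A, then convert A → μA (×10^6)
I = 6.482×10^-5 * 34 * 10^6 = 2203.88 μA

2203.88 μA


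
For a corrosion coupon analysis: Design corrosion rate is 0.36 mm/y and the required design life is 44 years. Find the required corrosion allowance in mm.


Corrosion allowance = CR × design life
CA = 0.36 * 44 = 15.84 mm

15.84 mm


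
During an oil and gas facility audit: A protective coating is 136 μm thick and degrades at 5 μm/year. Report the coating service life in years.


Service life = thickness / degradation rate
Life = 136 / 5 = 27.2 years

27.2 years
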